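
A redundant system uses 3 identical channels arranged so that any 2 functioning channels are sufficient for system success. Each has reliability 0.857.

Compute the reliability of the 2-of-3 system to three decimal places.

0.945

R = Σ_{i=2}^{3} C(3,i) p^i (1−p)^{3−i} with p = 0.857
C(3,2)·0.857^2·0.143^1 = 0.31508
C(3,3)·0.857^3·0.143^0 = 0.62942
Sum = 0.945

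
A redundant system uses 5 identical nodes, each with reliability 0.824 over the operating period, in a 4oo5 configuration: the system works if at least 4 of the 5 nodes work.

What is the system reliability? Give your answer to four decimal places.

R = Σ_{i=4}^{5} C(5,i) p^i (1−p)^{5−i} with p = 0.824
C(5,4)·0.824^4·0.176^1 = 0.405687
C(5,5)·0.824^5·0.176^0 = 0.379871
Sum = 0.7856

0.7856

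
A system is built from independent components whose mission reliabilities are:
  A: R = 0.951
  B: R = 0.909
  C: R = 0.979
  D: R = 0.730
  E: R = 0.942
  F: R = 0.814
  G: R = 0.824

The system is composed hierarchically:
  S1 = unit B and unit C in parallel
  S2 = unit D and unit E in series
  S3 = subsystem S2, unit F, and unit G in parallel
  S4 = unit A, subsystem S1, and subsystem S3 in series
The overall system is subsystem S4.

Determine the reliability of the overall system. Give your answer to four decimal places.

0.9395

Parallel (B and C): 1 − (1 − 0.909000)(1 − 0.979000) = 0.998089
Series (D and E): 0.730000 × 0.942000 = 0.687660
Parallel ([0.687660], F, and G): 1 − (1 − 0.687660)(1 − 0.814000)(1 − 0.824000) = 0.989775
Series (A, [0.998089], and [0.989775]): 0.951000 × 0.998089 × 0.989775 = 0.9395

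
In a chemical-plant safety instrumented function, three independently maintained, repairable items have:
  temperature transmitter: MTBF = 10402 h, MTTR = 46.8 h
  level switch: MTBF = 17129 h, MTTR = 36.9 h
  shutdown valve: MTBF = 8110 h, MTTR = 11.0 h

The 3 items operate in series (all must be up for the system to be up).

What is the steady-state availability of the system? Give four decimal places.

A(temperature transmitter) = MTBF/(MTBF+MTTR) = 10402/(10402+46.8) = 0.995521
A(level switch) = MTBF/(MTBF+MTTR) = 17129/(17129+36.9) = 0.997850
A(shutdown valve) = MTBF/(MTBF+MTTR) = 8110/(8110+11.0) = 0.998645
Series availability: 0.995521 × 0.997850 × 0.998645 = 0.9920

0.9920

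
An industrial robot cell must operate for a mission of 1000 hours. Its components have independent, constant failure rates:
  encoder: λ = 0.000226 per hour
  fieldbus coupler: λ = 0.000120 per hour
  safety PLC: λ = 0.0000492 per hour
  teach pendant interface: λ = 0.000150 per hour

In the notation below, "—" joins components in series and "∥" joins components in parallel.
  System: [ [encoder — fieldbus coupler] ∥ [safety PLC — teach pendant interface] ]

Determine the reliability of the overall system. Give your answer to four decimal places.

0.9472

R(encoder) = exp(−0.000226 × 1000) = 0.797718
R(fieldbus coupler) = exp(−0.000120 × 1000) = 0.886920
R(safety PLC) = exp(−0.0000492 × 1000) = 0.951991
R(teach pendant interface) = exp(−0.000150 × 1000) = 0.860708
Series (encoder and fieldbus coupler): 0.797718 × 0.886920 = 0.707512
Series (safety PLC and teach pendant interface): 0.951991 × 0.860708 = 0.819386
Parallel ([0.707512] and [0.819386]): 1 − (1 − 0.707512)(1 − 0.819386) = 0.9472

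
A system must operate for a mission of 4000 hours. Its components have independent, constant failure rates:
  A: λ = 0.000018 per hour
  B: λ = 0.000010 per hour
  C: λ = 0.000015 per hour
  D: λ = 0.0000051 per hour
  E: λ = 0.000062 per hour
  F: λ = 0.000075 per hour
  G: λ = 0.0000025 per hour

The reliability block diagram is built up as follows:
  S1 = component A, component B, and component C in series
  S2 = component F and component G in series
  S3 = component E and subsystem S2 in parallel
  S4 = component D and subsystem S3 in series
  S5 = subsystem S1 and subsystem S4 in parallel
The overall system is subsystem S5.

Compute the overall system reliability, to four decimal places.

R(A) = exp(−0.000018 × 4000) = 0.930531
R(B) = exp(−0.000010 × 4000) = 0.960789
R(C) = exp(−0.000015 × 4000) = 0.941765
R(D) = exp(−0.0000051 × 4000) = 0.979807
R(E) = exp(−0.000062 × 4000) = 0.780360
R(F) = exp(−0.000075 × 4000) = 0.740818
R(G) = exp(−0.0000025 × 4000) = 0.990050
Series (A, B, and C): 0.930531 × 0.960789 × 0.941765 = 0.841979
Series (F and G): 0.740818 × 0.990050 = 0.733447
Parallel (E and [0.733447]): 1 − (1 − 0.780360)(1 − 0.733447) = 0.941454
Series (D and [0.941454]): 0.979807 × 0.941454 = 0.922443
Parallel ([0.841979] and [0.922443]): 1 − (1 − 0.841979)(1 − 0.922443) = 0.9877

0.9877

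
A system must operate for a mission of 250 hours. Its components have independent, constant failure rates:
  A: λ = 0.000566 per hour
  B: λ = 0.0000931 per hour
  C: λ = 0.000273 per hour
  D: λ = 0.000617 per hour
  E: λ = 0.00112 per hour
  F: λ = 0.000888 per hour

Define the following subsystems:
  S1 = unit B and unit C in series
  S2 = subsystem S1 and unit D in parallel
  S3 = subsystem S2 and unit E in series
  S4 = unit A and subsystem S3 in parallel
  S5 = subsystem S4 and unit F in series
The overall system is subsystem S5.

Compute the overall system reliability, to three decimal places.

R(A) = exp(−0.000566 × 250) = 0.86806
R(B) = exp(−0.0000931 × 250) = 0.97699
R(C) = exp(−0.000273 × 250) = 0.93403
R(D) = exp(−0.000617 × 250) = 0.85706
R(E) = exp(−0.00112 × 250) = 0.75578
R(F) = exp(−0.000888 × 250) = 0.80092
Series (B and C): 0.97699 × 0.93403 = 0.91254
Parallel ([0.91254] and D): 1 − (1 − 0.91254)(1 − 0.85706) = 0.98750
Series ([0.98750] and E): 0.98750 × 0.75578 = 0.74633
Parallel (A and [0.74633]): 1 − (1 − 0.86806)(1 − 0.74633) = 0.96653
Series ([0.96653] and F): 0.96653 × 0.80092 = 0.774

0.774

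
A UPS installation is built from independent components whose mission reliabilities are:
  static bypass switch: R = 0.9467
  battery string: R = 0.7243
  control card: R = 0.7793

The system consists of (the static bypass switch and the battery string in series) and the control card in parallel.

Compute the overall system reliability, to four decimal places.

Series (static bypass switch and battery string): 0.946700 × 0.724300 = 0.685695
Parallel ([0.685695] and control card): 1 − (1 − 0.685695)(1 − 0.779300) = 0.9306

0.9306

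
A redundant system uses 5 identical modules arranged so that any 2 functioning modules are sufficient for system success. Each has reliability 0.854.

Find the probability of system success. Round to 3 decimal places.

0.998

R = Σ_{i=2}^{5} C(5,i) p^i (1−p)^{5−i} with p = 0.854
C(5,2)·0.854^2·0.146^3 = 0.02270
C(5,3)·0.854^3·0.146^2 = 0.13276
C(5,4)·0.854^4·0.146^1 = 0.38829
C(5,5)·0.854^5·0.146^0 = 0.45424
Sum = 0.998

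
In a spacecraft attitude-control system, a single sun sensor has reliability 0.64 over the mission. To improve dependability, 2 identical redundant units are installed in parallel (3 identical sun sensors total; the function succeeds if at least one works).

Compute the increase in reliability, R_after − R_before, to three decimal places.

0.313

R_before = 0.64
R_after = 1 − (1 − 0.64)^3 = 0.953
ΔR = 0.953 − 0.64 = 0.313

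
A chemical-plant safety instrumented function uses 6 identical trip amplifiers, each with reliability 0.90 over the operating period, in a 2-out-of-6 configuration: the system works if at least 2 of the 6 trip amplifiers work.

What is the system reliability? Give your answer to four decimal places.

0.9999

R = Σ_{i=2}^{6} C(6,i) p^i (1−p)^{6−i} with p = 0.90
C(6,2)·0.90^2·0.10^4 = 0.001215
C(6,3)·0.90^3·0.10^3 = 0.014580
C(6,4)·0.90^4·0.10^2 = 0.098415
C(6,5)·0.90^5·0.10^1 = 0.354294
C(6,6)·0.90^6·0.10^0 = 0.531441
Sum = 0.9999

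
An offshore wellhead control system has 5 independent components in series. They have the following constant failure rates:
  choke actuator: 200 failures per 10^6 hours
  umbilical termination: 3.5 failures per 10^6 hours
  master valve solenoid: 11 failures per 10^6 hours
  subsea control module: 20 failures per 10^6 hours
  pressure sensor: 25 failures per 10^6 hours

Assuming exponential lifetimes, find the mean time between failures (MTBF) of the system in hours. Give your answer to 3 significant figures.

Series of exponential components: λ_sys = Σ λ_i
λ_sys = 0.00020 + 0.0000035 + 0.000011 + 0.000020 + 0.000025 = 2.5950e-04 /h
MTBF = 1 / λ_sys = 3850 h

3850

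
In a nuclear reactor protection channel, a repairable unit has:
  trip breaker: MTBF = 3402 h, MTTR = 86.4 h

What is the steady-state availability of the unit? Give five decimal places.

A(trip breaker) = MTBF/(MTBF+MTTR) = 3402/(3402+86.4) = 0.97523

0.97523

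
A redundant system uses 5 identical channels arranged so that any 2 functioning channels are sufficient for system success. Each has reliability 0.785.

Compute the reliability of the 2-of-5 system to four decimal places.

0.9912

R = Σ_{i=2}^{5} C(5,i) p^i (1−p)^{5−i} with p = 0.785
C(5,2)·0.785^2·0.215^3 = 0.061243
C(5,3)·0.785^3·0.215^2 = 0.223607
C(5,4)·0.785^4·0.215^1 = 0.408213
C(5,5)·0.785^5·0.215^0 = 0.298091
Sum = 0.9912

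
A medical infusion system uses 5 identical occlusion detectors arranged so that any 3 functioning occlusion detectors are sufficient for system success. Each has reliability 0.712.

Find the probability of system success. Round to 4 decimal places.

R = Σ_{i=3}^{5} C(5,i) p^i (1−p)^{5−i} with p = 0.712
C(5,3)·0.712^3·0.288^2 = 0.299381
C(5,4)·0.712^4·0.288^1 = 0.370069
C(5,5)·0.712^5·0.288^0 = 0.182978
Sum = 0.8524

0.8524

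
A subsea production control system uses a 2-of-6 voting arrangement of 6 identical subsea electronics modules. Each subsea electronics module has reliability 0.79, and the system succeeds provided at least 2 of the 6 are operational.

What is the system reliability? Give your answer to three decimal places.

R = Σ_{i=2}^{6} C(6,i) p^i (1−p)^{6−i} with p = 0.79
C(6,2)·0.79^2·0.21^4 = 0.01821
C(6,3)·0.79^3·0.21^3 = 0.09132
C(6,4)·0.79^4·0.21^2 = 0.25765
C(6,5)·0.79^5·0.21^1 = 0.38771
C(6,6)·0.79^6·0.21^0 = 0.24309
Sum = 0.998

0.998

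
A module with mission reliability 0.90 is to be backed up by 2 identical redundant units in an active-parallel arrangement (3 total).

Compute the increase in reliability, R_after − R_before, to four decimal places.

R_before = 0.90
R_after = 1 − (1 − 0.90)^3 = 0.9990
ΔR = 0.9990 − 0.90 = 0.0990

0.0990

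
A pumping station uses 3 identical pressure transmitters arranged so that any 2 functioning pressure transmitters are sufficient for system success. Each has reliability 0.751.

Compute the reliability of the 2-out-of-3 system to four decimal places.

R = Σ_{i=2}^{3} C(3,i) p^i (1−p)^{3−i} with p = 0.751
C(3,2)·0.751^2·0.249^1 = 0.421309
C(3,3)·0.751^3·0.249^0 = 0.423565
Sum = 0.8449

0.8449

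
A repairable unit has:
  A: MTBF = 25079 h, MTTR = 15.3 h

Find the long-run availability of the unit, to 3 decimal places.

0.999

A(A) = MTBF/(MTBF+MTTR) = 25079/(25079+15.3) = 0.999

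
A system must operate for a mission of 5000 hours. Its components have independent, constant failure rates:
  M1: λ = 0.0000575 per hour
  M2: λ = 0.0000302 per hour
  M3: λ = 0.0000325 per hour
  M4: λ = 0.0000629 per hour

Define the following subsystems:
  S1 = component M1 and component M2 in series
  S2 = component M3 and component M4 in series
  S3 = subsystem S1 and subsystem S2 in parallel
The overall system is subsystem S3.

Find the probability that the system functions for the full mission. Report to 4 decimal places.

0.8653

R(M1) = exp(−0.0000575 × 5000) = 0.750137
R(M2) = exp(−0.0000302 × 5000) = 0.859848
R(M3) = exp(−0.0000325 × 5000) = 0.850016
R(M4) = exp(−0.0000629 × 5000) = 0.730154
Series (M1 and M2): 0.750137 × 0.859848 = 0.645004
Series (M3 and M4): 0.850016 × 0.730154 = 0.620643
Parallel ([0.645004] and [0.620643]): 1 − (1 − 0.645004)(1 − 0.620643) = 0.8653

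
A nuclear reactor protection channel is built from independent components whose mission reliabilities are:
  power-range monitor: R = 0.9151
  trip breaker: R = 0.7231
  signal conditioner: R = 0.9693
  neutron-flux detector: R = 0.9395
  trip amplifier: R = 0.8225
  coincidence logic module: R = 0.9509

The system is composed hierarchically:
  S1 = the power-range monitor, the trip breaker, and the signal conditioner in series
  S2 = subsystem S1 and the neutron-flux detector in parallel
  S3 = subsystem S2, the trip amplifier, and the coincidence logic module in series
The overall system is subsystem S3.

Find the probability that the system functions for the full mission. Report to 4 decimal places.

0.7651

Series (power-range monitor, trip breaker, and signal conditioner): 0.915100 × 0.723100 × 0.969300 = 0.641394
Parallel ([0.641394] and neutron-flux detector): 1 − (1 − 0.641394)(1 − 0.939500) = 0.978304
Series ([0.978304], trip amplifier, and coincidence logic module): 0.978304 × 0.822500 × 0.950900 = 0.7651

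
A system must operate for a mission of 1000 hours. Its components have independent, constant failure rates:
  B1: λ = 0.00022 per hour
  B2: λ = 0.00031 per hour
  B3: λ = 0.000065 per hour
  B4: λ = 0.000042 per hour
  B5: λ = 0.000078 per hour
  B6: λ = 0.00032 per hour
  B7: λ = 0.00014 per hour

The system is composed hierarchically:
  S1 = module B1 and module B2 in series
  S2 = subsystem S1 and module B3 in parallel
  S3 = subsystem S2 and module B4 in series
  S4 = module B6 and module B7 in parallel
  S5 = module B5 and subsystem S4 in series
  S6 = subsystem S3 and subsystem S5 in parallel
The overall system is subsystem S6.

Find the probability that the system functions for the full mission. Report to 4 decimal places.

R(B1) = exp(−0.00022 × 1000) = 0.802519
R(B2) = exp(−0.00031 × 1000) = 0.733447
R(B3) = exp(−0.000065 × 1000) = 0.937067
R(B4) = exp(−0.000042 × 1000) = 0.958870
R(B5) = exp(−0.000078 × 1000) = 0.924964
R(B6) = exp(−0.00032 × 1000) = 0.726149
R(B7) = exp(−0.00014 × 1000) = 0.869358
Series (B1 and B2): 0.802519 × 0.733447 = 0.588605
Parallel ([0.588605] and B3): 1 − (1 − 0.588605)(1 − 0.937067) = 0.974110
Series ([0.974110] and B4): 0.974110 × 0.958870 = 0.934045
Parallel (B6 and B7): 1 − (1 − 0.726149)(1 − 0.869358) = 0.964224
Series (B5 and [0.964224]): 0.924964 × 0.964224 = 0.891872
Parallel ([0.934045] and [0.891872]): 1 − (1 − 0.934045)(1 − 0.891872) = 0.9929

0.9929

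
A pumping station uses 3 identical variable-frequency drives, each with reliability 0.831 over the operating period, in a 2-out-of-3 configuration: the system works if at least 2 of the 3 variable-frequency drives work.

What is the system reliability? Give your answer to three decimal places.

0.924

R = Σ_{i=2}^{3} C(3,i) p^i (1−p)^{3−i} with p = 0.831
C(3,2)·0.831^2·0.169^1 = 0.35011
C(3,3)·0.831^3·0.169^0 = 0.57386
Sum = 0.924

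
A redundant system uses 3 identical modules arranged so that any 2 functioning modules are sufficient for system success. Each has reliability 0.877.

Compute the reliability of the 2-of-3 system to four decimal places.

R = Σ_{i=2}^{3} C(3,i) p^i (1−p)^{3−i} with p = 0.877
C(3,2)·0.877^2·0.123^1 = 0.283809
C(3,3)·0.877^3·0.123^0 = 0.674526
Sum = 0.9583

0.9583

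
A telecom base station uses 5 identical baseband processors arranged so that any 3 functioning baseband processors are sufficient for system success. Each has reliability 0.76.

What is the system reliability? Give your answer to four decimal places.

R = Σ_{i=3}^{5} C(5,i) p^i (1−p)^{5−i} with p = 0.76
C(5,3)·0.76^3·0.24^2 = 0.252850
C(5,4)·0.76^4·0.24^1 = 0.400346
C(5,5)·0.76^5·0.24^0 = 0.253553
Sum = 0.9067

0.9067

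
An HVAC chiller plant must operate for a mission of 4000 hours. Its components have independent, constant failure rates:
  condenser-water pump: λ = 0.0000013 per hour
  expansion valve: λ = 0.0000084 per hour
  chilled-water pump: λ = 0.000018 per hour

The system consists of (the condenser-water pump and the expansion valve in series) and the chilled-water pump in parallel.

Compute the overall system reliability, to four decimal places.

R(condenser-water pump) = exp(−0.0000013 × 4000) = 0.994813
R(expansion valve) = exp(−0.0000084 × 4000) = 0.966958
R(chilled-water pump) = exp(−0.000018 × 4000) = 0.930531
Series (condenser-water pump and expansion valve): 0.994813 × 0.966958 = 0.961942
Parallel ([0.961942] and chilled-water pump): 1 − (1 − 0.961942)(1 − 0.930531) = 0.9974

0.9974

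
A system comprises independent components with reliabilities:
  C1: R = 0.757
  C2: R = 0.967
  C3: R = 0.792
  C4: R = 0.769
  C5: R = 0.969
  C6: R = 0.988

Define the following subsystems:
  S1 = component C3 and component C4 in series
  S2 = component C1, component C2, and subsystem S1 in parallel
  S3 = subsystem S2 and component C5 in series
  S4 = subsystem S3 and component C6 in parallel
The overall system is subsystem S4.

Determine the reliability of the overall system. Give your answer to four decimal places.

Series (C3 and C4): 0.792000 × 0.769000 = 0.609048
Parallel (C1, C2, and [0.609048]): 1 − (1 − 0.757000)(1 − 0.967000)(1 − 0.609048) = 0.996865
Series ([0.996865] and C5): 0.996865 × 0.969000 = 0.965962
Parallel ([0.965962] and C6): 1 − (1 − 0.965962)(1 − 0.988000) = 0.9996

0.9996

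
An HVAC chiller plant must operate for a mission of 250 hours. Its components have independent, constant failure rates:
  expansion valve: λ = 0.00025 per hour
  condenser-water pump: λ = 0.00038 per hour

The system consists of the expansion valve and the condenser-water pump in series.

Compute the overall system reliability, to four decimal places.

0.8543

R(expansion valve) = exp(−0.00025 × 250) = 0.939413
R(condenser-water pump) = exp(−0.00038 × 250) = 0.909373
Series (expansion valve and condenser-water pump): 0.939413 × 0.909373 = 0.8543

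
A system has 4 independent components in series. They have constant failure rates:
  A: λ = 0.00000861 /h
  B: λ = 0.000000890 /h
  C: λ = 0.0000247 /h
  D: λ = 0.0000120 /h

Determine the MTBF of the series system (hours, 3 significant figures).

21600

Series of exponential components: λ_sys = Σ λ_i
λ_sys = 0.00000861 + 0.000000890 + 0.0000247 + 0.0000120 = 4.6200e-05 /h
MTBF = 1 / λ_sys = 21600 h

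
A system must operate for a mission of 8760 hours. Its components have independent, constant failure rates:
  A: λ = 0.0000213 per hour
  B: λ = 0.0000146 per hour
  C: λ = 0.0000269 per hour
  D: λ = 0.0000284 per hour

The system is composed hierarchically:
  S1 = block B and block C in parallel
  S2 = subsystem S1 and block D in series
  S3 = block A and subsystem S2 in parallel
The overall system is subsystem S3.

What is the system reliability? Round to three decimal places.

0.959

R(A) = exp(−0.0000213 × 8760) = 0.82979
R(B) = exp(−0.0000146 × 8760) = 0.87994
R(C) = exp(−0.0000269 × 8760) = 0.79006
R(D) = exp(−0.0000284 × 8760) = 0.77975
Parallel (B and C): 1 − (1 − 0.87994)(1 − 0.79006) = 0.97479
Series ([0.97479] and D): 0.97479 × 0.77975 = 0.76009
Parallel (A and [0.76009]): 1 − (1 − 0.82979)(1 − 0.76009) = 0.959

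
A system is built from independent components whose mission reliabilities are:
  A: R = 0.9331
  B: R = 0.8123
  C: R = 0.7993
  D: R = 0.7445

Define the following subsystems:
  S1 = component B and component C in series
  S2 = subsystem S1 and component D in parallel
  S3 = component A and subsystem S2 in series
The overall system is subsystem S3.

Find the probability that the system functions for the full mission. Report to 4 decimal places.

Series (B and C): 0.812300 × 0.799300 = 0.649271
Parallel ([0.649271] and D): 1 − (1 − 0.649271)(1 − 0.744500) = 0.910389
Series (A and [0.910389]): 0.933100 × 0.910389 = 0.8495

0.8495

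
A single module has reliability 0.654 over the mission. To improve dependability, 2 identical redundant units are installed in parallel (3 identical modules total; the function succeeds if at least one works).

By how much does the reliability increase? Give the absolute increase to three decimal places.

0.305

R_before = 0.654
R_after = 1 − (1 − 0.654)^3 = 0.959
ΔR = 0.959 − 0.654 = 0.305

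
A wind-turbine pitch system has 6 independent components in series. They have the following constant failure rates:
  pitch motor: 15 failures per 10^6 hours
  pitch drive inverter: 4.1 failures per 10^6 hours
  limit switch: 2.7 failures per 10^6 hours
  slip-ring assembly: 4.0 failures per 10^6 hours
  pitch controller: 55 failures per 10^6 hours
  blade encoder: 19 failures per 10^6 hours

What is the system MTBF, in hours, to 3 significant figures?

Series of exponential components: λ_sys = Σ λ_i
λ_sys = 0.000015 + 0.0000041 + 0.0000027 + 0.0000040 + 0.000055 + 0.000019 = 9.9800e-05 /h
MTBF = 1 / λ_sys = 10000 h

10000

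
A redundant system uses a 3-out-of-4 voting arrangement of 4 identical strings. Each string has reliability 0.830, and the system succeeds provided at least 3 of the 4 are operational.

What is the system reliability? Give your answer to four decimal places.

0.8634

R = Σ_{i=3}^{4} C(4,i) p^i (1−p)^{4−i} with p = 0.830
C(4,3)·0.830^3·0.170^1 = 0.388815
C(4,4)·0.830^4·0.170^0 = 0.474583
Sum = 0.8634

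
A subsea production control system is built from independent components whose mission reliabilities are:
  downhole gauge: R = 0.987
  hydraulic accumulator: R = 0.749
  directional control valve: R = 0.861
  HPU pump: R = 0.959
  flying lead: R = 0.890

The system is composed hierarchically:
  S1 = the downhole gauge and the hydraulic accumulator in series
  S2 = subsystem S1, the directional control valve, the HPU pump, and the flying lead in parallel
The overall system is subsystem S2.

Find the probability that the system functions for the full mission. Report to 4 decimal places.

0.9998

Series (downhole gauge and hydraulic accumulator): 0.987000 × 0.749000 = 0.739263
Parallel ([0.739263], directional control valve, HPU pump, and flying lead): 1 − (1 − 0.739263)(1 − 0.861000)(1 − 0.959000)(1 − 0.890000) = 0.9998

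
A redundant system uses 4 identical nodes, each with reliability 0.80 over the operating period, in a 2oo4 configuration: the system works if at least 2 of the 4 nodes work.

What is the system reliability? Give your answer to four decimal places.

R = Σ_{i=2}^{4} C(4,i) p^i (1−p)^{4−i} with p = 0.80
C(4,2)·0.80^2·0.20^2 = 0.153600
C(4,3)·0.80^3·0.20^1 = 0.409600
C(4,4)·0.80^4·0.20^0 = 0.409600
Sum = 0.9728

0.9728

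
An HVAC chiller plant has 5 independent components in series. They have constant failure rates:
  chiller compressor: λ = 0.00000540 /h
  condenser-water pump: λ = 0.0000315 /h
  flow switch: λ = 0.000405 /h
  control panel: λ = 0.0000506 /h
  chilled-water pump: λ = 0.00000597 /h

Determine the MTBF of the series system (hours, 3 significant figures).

Series of exponential components: λ_sys = Σ λ_i
λ_sys = 0.00000540 + 0.0000315 + 0.000405 + 0.0000506 + 0.00000597 = 4.9847e-04 /h
MTBF = 1 / λ_sys = 2010 h

2010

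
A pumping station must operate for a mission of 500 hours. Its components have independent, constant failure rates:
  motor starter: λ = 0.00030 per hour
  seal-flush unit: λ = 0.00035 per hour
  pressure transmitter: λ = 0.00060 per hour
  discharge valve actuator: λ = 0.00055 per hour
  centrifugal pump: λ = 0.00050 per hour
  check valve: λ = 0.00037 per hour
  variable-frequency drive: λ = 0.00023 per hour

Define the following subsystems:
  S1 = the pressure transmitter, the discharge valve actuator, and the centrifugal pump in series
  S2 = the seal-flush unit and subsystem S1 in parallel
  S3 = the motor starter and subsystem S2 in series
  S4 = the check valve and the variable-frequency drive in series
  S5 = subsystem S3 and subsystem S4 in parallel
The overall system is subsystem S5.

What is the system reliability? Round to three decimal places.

0.944

R(motor starter) = exp(−0.00030 × 500) = 0.86071
R(seal-flush unit) = exp(−0.00035 × 500) = 0.83946
R(pressure transmitter) = exp(−0.00060 × 500) = 0.74082
R(discharge valve actuator) = exp(−0.00055 × 500) = 0.75957
R(centrifugal pump) = exp(−0.00050 × 500) = 0.77880
R(check valve) = exp(−0.00037 × 500) = 0.83110
R(variable-frequency drive) = exp(−0.00023 × 500) = 0.89137
Series (pressure transmitter, discharge valve actuator, and centrifugal pump): 0.74082 × 0.75957 × 0.77880 = 0.43823
Parallel (seal-flush unit and [0.43823]): 1 − (1 − 0.83946)(1 − 0.43823) = 0.90981
Series (motor starter and [0.90981]): 0.86071 × 0.90981 = 0.78308
Series (check valve and variable-frequency drive): 0.83110 × 0.89137 = 0.74082
Parallel ([0.78308] and [0.74082]): 1 − (1 − 0.78308)(1 − 0.74082) = 0.944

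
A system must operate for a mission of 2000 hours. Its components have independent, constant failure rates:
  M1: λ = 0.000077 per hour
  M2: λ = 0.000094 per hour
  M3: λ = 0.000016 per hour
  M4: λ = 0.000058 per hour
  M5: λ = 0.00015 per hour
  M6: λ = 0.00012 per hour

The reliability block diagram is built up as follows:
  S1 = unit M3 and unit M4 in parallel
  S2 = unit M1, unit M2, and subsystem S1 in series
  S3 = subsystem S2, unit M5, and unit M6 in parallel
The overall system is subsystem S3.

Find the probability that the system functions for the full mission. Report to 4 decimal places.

0.9838

R(M1) = exp(−0.000077 × 2000) = 0.857272
R(M2) = exp(−0.000094 × 2000) = 0.828615
R(M3) = exp(−0.000016 × 2000) = 0.968507
R(M4) = exp(−0.000058 × 2000) = 0.890475
R(M5) = exp(−0.00015 × 2000) = 0.740818
R(M6) = exp(−0.00012 × 2000) = 0.786628
Parallel (M3 and M4): 1 − (1 − 0.968507)(1 − 0.890475) = 0.996551
Series (M1, M2, and [0.996551]): 0.857272 × 0.828615 × 0.996551 = 0.707898
Parallel ([0.707898], M5, and M6): 1 − (1 − 0.707898)(1 − 0.740818)(1 − 0.786628) = 0.9838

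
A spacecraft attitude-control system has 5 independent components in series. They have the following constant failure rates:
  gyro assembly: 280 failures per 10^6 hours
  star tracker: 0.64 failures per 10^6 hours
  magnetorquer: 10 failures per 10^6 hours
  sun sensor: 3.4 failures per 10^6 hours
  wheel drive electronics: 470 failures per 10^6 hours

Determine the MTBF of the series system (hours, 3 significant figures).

Series of exponential components: λ_sys = Σ λ_i
λ_sys = 0.00028 + 0.00000064 + 0.000010 + 0.0000034 + 0.00047 = 7.6404e-04 /h
MTBF = 1 / λ_sys = 1310 h

1310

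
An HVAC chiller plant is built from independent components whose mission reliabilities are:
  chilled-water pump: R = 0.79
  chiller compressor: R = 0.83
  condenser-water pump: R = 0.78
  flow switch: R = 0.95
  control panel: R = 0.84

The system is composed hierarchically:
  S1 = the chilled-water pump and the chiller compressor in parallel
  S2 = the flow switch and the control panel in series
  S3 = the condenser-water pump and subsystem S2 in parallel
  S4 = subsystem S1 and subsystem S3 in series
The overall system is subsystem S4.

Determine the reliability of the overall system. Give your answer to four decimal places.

Parallel (chilled-water pump and chiller compressor): 1 − (1 − 0.790000)(1 − 0.830000) = 0.964300
Series (flow switch and control panel): 0.950000 × 0.840000 = 0.798000
Parallel (condenser-water pump and [0.798000]): 1 − (1 − 0.780000)(1 − 0.798000) = 0.955560
Series ([0.964300] and [0.955560]): 0.964300 × 0.955560 = 0.9214

0.9214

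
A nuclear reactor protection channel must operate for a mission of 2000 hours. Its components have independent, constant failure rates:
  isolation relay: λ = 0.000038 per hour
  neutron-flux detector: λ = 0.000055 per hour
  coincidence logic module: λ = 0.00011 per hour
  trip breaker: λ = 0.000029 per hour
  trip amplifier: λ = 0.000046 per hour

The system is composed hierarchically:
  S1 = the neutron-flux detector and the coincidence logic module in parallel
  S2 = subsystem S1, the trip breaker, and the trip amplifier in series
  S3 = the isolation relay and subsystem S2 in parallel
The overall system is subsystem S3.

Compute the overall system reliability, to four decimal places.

R(isolation relay) = exp(−0.000038 × 2000) = 0.926816
R(neutron-flux detector) = exp(−0.000055 × 2000) = 0.895834
R(coincidence logic module) = exp(−0.00011 × 2000) = 0.802519
R(trip breaker) = exp(−0.000029 × 2000) = 0.943650
R(trip amplifier) = exp(−0.000046 × 2000) = 0.912105
Parallel (neutron-flux detector and coincidence logic module): 1 − (1 − 0.895834)(1 − 0.802519) = 0.979429
Series ([0.979429], trip breaker, and trip amplifier): 0.979429 × 0.943650 × 0.912105 = 0.843002
Parallel (isolation relay and [0.843002]): 1 − (1 − 0.926816)(1 − 0.843002) = 0.9885

0.9885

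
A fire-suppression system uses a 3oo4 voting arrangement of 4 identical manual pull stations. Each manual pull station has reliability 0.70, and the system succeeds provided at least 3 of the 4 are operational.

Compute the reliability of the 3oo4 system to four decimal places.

R = Σ_{i=3}^{4} C(4,i) p^i (1−p)^{4−i} with p = 0.70
C(4,3)·0.70^3·0.30^1 = 0.411600
C(4,4)·0.70^4·0.30^0 = 0.240100
Sum = 0.6517

0.6517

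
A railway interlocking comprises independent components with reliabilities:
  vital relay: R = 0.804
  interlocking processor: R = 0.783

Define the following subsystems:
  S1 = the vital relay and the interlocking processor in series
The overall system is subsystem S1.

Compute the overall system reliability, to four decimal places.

Series (vital relay and interlocking processor): 0.804000 × 0.783000 = 0.6295

0.6295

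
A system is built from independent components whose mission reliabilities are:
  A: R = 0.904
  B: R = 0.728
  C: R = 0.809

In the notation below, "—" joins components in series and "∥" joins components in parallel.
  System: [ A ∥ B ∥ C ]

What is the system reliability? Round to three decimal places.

0.995

Parallel (A, B, and C): 1 − (1 − 0.90400)(1 − 0.72800)(1 − 0.80900) = 0.995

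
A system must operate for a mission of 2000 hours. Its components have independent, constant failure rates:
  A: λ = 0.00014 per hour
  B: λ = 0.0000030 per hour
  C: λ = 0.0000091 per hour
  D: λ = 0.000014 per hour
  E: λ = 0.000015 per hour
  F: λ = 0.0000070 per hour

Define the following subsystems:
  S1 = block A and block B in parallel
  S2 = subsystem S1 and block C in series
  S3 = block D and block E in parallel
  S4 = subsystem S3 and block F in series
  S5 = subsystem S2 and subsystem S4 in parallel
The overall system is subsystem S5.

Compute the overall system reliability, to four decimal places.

0.9997

R(A) = exp(−0.00014 × 2000) = 0.755784
R(B) = exp(−0.0000030 × 2000) = 0.994018
R(C) = exp(−0.0000091 × 2000) = 0.981965
R(D) = exp(−0.000014 × 2000) = 0.972388
R(E) = exp(−0.000015 × 2000) = 0.970446
R(F) = exp(−0.0000070 × 2000) = 0.986098
Parallel (A and B): 1 − (1 − 0.755784)(1 − 0.994018) = 0.998539
Series ([0.998539] and C): 0.998539 × 0.981965 = 0.980530
Parallel (D and E): 1 − (1 − 0.972388)(1 − 0.970446) = 0.999184
Series ([0.999184] and F): 0.999184 × 0.986098 = 0.985293
Parallel ([0.980530] and [0.985293]): 1 − (1 − 0.980530)(1 − 0.985293) = 0.9997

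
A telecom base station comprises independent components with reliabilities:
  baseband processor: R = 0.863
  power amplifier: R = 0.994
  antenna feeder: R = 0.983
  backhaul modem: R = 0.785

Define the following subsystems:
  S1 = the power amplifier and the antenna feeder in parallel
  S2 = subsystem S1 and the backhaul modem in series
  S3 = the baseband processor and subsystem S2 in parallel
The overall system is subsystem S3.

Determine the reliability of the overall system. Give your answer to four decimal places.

Parallel (power amplifier and antenna feeder): 1 − (1 − 0.994000)(1 − 0.983000) = 0.999898
Series ([0.999898] and backhaul modem): 0.999898 × 0.785000 = 0.784920
Parallel (baseband processor and [0.784920]): 1 − (1 − 0.863000)(1 − 0.784920) = 0.9705

0.9705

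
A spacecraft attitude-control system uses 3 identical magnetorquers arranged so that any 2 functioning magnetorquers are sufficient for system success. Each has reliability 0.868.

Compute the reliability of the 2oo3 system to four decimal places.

R = Σ_{i=2}^{3} C(3,i) p^i (1−p)^{3−i} with p = 0.868
C(3,2)·0.868^2·0.132^1 = 0.298356
C(3,3)·0.868^3·0.132^0 = 0.653972
Sum = 0.9523

0.9523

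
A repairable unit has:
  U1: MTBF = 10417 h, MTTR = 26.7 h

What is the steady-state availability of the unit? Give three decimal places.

0.997

A(U1) = MTBF/(MTBF+MTTR) = 10417/(10417+26.7) = 0.997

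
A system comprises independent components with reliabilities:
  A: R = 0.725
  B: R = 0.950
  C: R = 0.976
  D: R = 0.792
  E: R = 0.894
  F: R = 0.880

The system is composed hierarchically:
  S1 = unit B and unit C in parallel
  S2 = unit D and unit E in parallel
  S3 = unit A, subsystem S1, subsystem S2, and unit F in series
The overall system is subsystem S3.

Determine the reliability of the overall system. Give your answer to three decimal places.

0.623

Parallel (B and C): 1 − (1 − 0.95000)(1 − 0.97600) = 0.99880
Parallel (D and E): 1 − (1 − 0.79200)(1 − 0.89400) = 0.97795
Series (A, [0.99880], [0.97795], and F): 0.72500 × 0.99880 × 0.97795 × 0.88000 = 0.623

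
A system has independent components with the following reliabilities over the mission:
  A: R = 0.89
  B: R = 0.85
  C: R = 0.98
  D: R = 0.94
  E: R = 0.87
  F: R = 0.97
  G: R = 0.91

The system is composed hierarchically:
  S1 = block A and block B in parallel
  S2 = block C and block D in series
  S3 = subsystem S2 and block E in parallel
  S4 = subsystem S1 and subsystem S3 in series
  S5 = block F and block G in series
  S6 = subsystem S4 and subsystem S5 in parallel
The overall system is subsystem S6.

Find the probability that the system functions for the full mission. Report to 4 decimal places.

Parallel (A and B): 1 − (1 − 0.890000)(1 − 0.850000) = 0.983500
Series (C and D): 0.980000 × 0.940000 = 0.921200
Parallel ([0.921200] and E): 1 − (1 − 0.921200)(1 − 0.870000) = 0.989756
Series ([0.983500] and [0.989756]): 0.983500 × 0.989756 = 0.973425
Series (F and G): 0.970000 × 0.910000 = 0.882700
Parallel ([0.973425] and [0.882700]): 1 − (1 − 0.973425)(1 − 0.882700) = 0.9969

0.9969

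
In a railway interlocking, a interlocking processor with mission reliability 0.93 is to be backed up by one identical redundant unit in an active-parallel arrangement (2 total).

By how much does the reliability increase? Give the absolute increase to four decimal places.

0.0651

R_before = 0.93
R_after = 1 − (1 − 0.93)^2 = 0.9951
ΔR = 0.9951 − 0.93 = 0.0651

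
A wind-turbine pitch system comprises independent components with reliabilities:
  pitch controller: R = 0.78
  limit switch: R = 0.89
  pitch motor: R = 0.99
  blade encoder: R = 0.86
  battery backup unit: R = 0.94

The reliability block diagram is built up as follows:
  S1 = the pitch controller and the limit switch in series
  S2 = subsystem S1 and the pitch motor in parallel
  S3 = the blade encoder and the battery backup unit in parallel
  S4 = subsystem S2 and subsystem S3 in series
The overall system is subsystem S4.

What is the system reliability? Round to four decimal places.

0.9886

Series (pitch controller and limit switch): 0.780000 × 0.890000 = 0.694200
Parallel ([0.694200] and pitch motor): 1 − (1 − 0.694200)(1 − 0.990000) = 0.996942
Parallel (blade encoder and battery backup unit): 1 − (1 − 0.860000)(1 − 0.940000) = 0.991600
Series ([0.996942] and [0.991600]): 0.996942 × 0.991600 = 0.9886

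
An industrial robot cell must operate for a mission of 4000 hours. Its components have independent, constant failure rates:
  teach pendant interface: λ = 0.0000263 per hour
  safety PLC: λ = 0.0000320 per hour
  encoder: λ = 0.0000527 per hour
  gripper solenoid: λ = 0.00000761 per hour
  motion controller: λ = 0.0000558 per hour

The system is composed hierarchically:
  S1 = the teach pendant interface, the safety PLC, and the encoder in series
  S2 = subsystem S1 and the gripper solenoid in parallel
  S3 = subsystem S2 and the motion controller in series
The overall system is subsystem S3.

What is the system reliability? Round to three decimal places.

R(teach pendant interface) = exp(−0.0000263 × 4000) = 0.90014
R(safety PLC) = exp(−0.0000320 × 4000) = 0.87985
R(encoder) = exp(−0.0000527 × 4000) = 0.80994
R(gripper solenoid) = exp(−0.00000761 × 4000) = 0.97002
R(motion controller) = exp(−0.0000558 × 4000) = 0.79995
Series (teach pendant interface, safety PLC, and encoder): 0.90014 × 0.87985 × 0.80994 = 0.64146
Parallel ([0.64146] and gripper solenoid): 1 − (1 − 0.64146)(1 − 0.97002) = 0.98925
Series ([0.98925] and motion controller): 0.98925 × 0.79995 = 0.791

0.791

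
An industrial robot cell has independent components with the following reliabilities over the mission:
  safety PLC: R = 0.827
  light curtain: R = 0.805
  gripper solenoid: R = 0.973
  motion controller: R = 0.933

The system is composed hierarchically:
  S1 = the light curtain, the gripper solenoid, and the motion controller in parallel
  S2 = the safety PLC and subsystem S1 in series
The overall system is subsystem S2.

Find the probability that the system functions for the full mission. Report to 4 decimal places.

0.8267

Parallel (light curtain, gripper solenoid, and motion controller): 1 − (1 − 0.805000)(1 − 0.973000)(1 − 0.933000) = 0.999647
Series (safety PLC and [0.999647]): 0.827000 × 0.999647 = 0.8267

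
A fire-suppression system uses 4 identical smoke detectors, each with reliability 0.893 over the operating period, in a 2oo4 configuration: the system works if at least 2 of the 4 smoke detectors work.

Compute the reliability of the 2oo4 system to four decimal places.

R = Σ_{i=2}^{4} C(4,i) p^i (1−p)^{4−i} with p = 0.893
C(4,2)·0.893^2·0.107^2 = 0.054780
C(4,3)·0.893^3·0.107^1 = 0.304788
C(4,4)·0.893^4·0.107^0 = 0.635925
Sum = 0.9955

0.9955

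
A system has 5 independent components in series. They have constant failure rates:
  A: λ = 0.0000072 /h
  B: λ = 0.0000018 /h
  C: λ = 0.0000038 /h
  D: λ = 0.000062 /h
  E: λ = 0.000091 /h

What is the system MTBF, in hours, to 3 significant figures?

Series of exponential components: λ_sys = Σ λ_i
λ_sys = 0.0000072 + 0.0000018 + 0.0000038 + 0.000062 + 0.000091 = 1.6580e-04 /h
MTBF = 1 / λ_sys = 6030 h

6030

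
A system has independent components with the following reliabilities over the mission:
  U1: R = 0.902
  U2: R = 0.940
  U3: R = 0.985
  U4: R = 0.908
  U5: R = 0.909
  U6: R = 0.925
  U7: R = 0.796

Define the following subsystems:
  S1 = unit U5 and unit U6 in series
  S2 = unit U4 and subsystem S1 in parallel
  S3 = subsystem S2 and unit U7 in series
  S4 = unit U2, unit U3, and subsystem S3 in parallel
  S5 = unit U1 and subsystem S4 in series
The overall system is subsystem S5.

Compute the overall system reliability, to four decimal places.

Series (U5 and U6): 0.909000 × 0.925000 = 0.840825
Parallel (U4 and [0.840825]): 1 − (1 − 0.908000)(1 − 0.840825) = 0.985356
Series ([0.985356] and U7): 0.985356 × 0.796000 = 0.784343
Parallel (U2, U3, and [0.784343]): 1 − (1 − 0.940000)(1 − 0.985000)(1 − 0.784343) = 0.999806
Series (U1 and [0.999806]): 0.902000 × 0.999806 = 0.9018

0.9018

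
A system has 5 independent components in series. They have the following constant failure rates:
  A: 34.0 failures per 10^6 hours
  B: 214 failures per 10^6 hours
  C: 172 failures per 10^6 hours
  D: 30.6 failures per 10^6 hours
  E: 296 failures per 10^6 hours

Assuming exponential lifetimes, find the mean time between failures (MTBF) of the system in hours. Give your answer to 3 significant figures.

Series of exponential components: λ_sys = Σ λ_i
λ_sys = 0.0000340 + 0.000214 + 0.000172 + 0.0000306 + 0.000296 = 7.4660e-04 /h
MTBF = 1 / λ_sys = 1340 h

1340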